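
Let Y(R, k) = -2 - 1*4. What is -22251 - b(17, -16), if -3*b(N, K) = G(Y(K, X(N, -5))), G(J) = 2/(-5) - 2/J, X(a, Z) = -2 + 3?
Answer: -1001296/45 ≈ -22251.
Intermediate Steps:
X(a, Z) = 1
Y(R, k) = -6 (Y(R, k) = -2 - 4 = -6)
G(J) = -⅖ - 2/J (G(J) = 2*(-⅕) - 2/J = -⅖ - 2/J)
b(N, K) = 1/45 (b(N, K) = -(-⅖ - 2/(-6))/3 = -(-⅖ - 2*(-⅙))/3 = -(-⅖ + ⅓)/3 = -⅓*(-1/15) = 1/45)
-22251 - b(17, -16) = -22251 - 1*1/45 = -22251 - 1/45 = -1001296/45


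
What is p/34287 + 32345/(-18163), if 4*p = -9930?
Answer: -769401775/415169854 ≈ -1.8532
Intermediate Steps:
p = -4965/2 (p = (¼)*(-9930) = -4965/2 ≈ -2482.5)
p/34287 + 32345/(-18163) = -4965/2/34287 + 32345/(-18163) = -4965/2*1/34287 + 32345*(-1/18163) = -1655/22858 - 32345/18163 = -769401775/415169854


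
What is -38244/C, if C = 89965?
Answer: -38244/89965 ≈ -0.42510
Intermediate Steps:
-38244/C = -38244/89965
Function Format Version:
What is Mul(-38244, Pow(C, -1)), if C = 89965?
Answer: Rational(-38244, 89965) ≈ -0.42510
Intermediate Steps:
Mul(-38244, Pow(C, -1)) = Mul(-38244, Pow(89965, -1)) = Mul(-38244, Rational(1, 89965)) = Rational(-38244, 89965)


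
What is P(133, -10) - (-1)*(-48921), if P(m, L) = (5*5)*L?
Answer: -49171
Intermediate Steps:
P(m, L) = 25*L
P(133, -10) - (-1)*(-48921) = 25*(-10) - (-1)*(-48921) = -250 - 1*48921 = -250 - 48921 = -49171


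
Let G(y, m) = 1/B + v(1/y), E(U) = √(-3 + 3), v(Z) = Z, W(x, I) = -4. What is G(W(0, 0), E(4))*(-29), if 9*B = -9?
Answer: 145/4 ≈ 36.250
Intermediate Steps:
B = -1 (B = (⅑)*(-9) = -1)
E(U) = 0 (E(U) = √0 = 0)
G(y, m) = -1 + 1/y (G(y, m) = 1/(-1) + 1/y = -1 + 1/y)
G(W(0, 0), E(4))*(-29) = ((1 - 1*(-4))/(-4))*(-29) = -(1 + 4)/4*(-29) = -¼*5*(-29) = -5/4*(-29) = 145/4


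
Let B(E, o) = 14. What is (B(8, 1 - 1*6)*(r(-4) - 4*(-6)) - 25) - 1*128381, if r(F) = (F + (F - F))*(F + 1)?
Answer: -127902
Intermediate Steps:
r(F) = F*(1 + F) (r(F) = (F + 0)*(1 + F) = F*(1 + F))
(B(8, 1 - 1*6)*(r(-4) - 4*(-6)) - 25) - 1*128381 = (14*(-4*(1 - 4) - 4*(-6)) - 25) - 1*128381 = (14*(-4*(-3) + 24) - 25) - 128381 = (14*(12 + 24) - 25) - 128381 = (14*36 - 25) - 128381 = (504 - 25) - 128381 = 479 - 128381 = -127902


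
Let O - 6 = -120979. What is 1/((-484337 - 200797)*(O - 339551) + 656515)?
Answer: 1/315521306731 ≈ 3.1694e-12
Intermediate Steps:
O = -120973 (O = 6 - 120979 = -120973)
1/((-484337 - 200797)*(O - 339551) + 656515) = 1/((-484337 - 200797)*(-120973 - 339551) + 656515) = 1/(-685134*(-460524) + 656515) = 1/(315520650216 + 656515) = 1/315521306731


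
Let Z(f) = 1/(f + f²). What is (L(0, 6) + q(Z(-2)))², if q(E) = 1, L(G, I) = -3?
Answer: 4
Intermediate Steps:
(L(0, 6) + q(Z(-2)))² = (-3 + 1)² = (-2)² = 4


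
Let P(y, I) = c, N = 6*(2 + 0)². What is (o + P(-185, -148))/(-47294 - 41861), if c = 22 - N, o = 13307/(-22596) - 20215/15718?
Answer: 98304673/2261760000060 ≈ 4.3464e-5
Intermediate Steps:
o = -47566969/25368852 (o = 13307*(-1/22596) - 20215*1/15718 = -1901/3228 - 20215/15718 = -47566969/25368852 ≈ -1.8750)
N = 24 (N = 6*2² = 6*4 = 24)
c = -2 (c = 22 - 1*24 = 22 - 24 = -2)
P(y, I) = -2
(o + P(-185, -148))/(-47294 - 41861) = (-47566969/25368852 - 2)/(-47294 - 41861) = -98304673/25368852/(-89155) = -98304673/25368852*(-1/89155) = 98304673/2261760000060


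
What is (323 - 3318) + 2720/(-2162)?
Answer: -3238955/1081 ≈ -2996.3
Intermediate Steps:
(323 - 3318) + 2720/(-2162) = -2995 + 2720*(-1/2162) = -2995 - 1360/1081 = -3238955/1081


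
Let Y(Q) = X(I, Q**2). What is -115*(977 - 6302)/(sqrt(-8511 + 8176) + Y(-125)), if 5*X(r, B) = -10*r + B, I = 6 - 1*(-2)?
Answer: 634624625/3222072 - 204125*I*sqrt(335)/3222072 ≈ 196.96 - 1.1595*I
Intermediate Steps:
I = 8 (I = 6 + 2 = 8)
X(r, B) = -2*r + B/5 (X(r, B) = (-10*r + B)/5 = (B - 10*r)/5 = -2*r + B/5)
Y(Q) = -16 + Q**2/5 (Y(Q) = -2*8 + Q**2/5 = -16 + Q**2/5)
-115*(977 - 6302)/(sqrt(-8511 + 8176) + Y(-125)) = -115*(977 - 6302)/(sqrt(-8511 + 8176) + (-16 + (1/5)*(-125)**2)) = -(-612375)/(sqrt(-335) + (-16 + (1/5)*15625)) = -(-612375)/(I*sqrt(335) + (-16 + 3125)) = -(-612375)/(I*sqrt(335) + 3109) = -(-612375)/(3109 + I*sqrt(335)) = 612375/(3109 + I*sqrt(335))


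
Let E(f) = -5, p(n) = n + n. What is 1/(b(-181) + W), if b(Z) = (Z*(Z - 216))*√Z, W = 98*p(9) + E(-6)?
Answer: 1759/934583643350 - 71857*I*√181/934583643350 ≈ 1.8821e-9 - 1.0344e-6*I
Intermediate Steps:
p(n) = 2*n
W = 1759 (W = 98*(2*9) - 5 = 98*18 - 5 = 1764 - 5 = 1759)
b(Z) = Z^(3/2)*(-216 + Z) (b(Z) = (Z*(-216 + Z))*√Z = Z^(3/2)*(-216 + Z))
1/(b(-181) + W) = 1/((-181)^(3/2)*(-216 - 181) + 1759) = 1/(-181*I*√181*(-397) + 1759) = 1/(71857*I*√181 + 1759) = 1/(1759 + 71857*I*√181)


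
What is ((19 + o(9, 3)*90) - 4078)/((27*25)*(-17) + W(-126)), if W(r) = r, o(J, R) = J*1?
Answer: 361/1289 ≈ 0.28006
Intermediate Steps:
o(J, R) = J
((19 + o(9, 3)*90) - 4078)/((27*25)*(-17) + W(-126)) = ((19 + 9*90) - 4078)/((27*25)*(-17) - 126) = ((19 + 810) - 4078)/(675*(-17) - 126) = (829 - 4078)/(-11475 - 126) = -3249/(-11601) = -3249*(-1/11601) = 361/1289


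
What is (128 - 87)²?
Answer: 1681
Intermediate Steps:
(128 - 87)² = 41² = 1681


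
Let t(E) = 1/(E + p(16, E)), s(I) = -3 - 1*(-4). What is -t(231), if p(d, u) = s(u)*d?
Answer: -1/247 ≈ -0.0040486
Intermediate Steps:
s(I) = 1 (s(I) = -3 + 4 = 1)
p(d, u) = d (p(d, u) = 1*d = d)
t(E) = 1/(16 + E) (t(E) = 1/(E + 16) = 1/(16 + E))
-t(231) = -1/(16 + 231) = -1/247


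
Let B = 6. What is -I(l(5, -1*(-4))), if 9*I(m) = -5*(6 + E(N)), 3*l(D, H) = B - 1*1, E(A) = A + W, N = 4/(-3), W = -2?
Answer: 40/27 ≈ 1.4815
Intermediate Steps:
N = -4/3 (N = 4*(-1/3) = -4/3 ≈ -1.3333)
E(A) = -2 + A (E(A) = A - 2 = -2 + A)
l(D, H) = 5/3 (l(D, H) = (6 - 1*1)/3 = (6 - 1)/3 = (1/3)*5 = 5/3)
I(m) = -40/27 (I(m) = (-5*(6 + (-2 - 4/3)))/9 = (-5*(6 - 10/3))/9 = (-5*8/3)/9 = (1/9)*(-40/3) = -40/27)
-I(l(5, -1*(-4))) = -1*(-40/27) = 40/27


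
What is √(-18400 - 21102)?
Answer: I*√39502 ≈ 198.75*I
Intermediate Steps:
√(-18400 - 21102) = √(-39502) = I*√39502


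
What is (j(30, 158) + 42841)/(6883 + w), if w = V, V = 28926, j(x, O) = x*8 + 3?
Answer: 43084/35809 ≈ 1.2032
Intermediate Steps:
j(x, O) = 3 + 8*x (j(x, O) = 8*x + 3 = 3 + 8*x)
w = 28926
(j(30, 158) + 42841)/(6883 + w) = ((3 + 8*30) + 42841)/(6883 + 28926) = ((3 + 240) + 42841)/35809 = (243 + 42841)*(1/35809) = 43084*(1/35809) = 43084/35809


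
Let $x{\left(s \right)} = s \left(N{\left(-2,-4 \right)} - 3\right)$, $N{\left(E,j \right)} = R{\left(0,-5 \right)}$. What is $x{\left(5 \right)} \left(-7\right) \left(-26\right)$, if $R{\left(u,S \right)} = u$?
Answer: $-2730$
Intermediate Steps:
$N{\left(E,j \right)} = 0$
$x{\left(s \right)} = - 3 s$ ($x{\left(s \right)} = s \left(0 - 3\right) = s \left(-3\right) = - 3 s$)
$x{\left(5 \right)} \left(-7\right) \left(-26\right) = \left(-3\right) 5 \left(-7\right) \left(-26\right) = \left(-15\right) \left(-7\right) \left(-26\right) = 105 \left(-26\right) = -2730$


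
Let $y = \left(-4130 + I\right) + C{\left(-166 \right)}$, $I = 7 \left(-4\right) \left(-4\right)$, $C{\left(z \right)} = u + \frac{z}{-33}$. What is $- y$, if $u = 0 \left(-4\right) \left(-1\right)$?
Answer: $\frac{132428}{33} \approx 4013.0$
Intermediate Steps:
$u = 0$ ($u = 0 \left(-1\right) = 0$)
$C{\left(z \right)} = - \frac{z}{33}$ ($C{\left(z \right)} = 0 + \frac{z}{-33} = 0 + z \left(- \frac{1}{33}\right) = 0 - \frac{z}{33} = - \frac{z}{33}$)
$I = 112$ ($I = \left(-28\right) \left(-4\right) = 112$)
$y = - \frac{132428}{33}$ ($y = \left(-4130 + 112\right) - - \frac{166}{33} = -4018 + \frac{166}{33} = - \frac{132428}{33} \approx -4013.0$)
$- y = \left(-1\right) \left(- \frac{132428}{33}\right) = \frac{132428}{33}$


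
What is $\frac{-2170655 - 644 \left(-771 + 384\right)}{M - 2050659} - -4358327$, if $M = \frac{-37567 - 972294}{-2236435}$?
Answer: $\frac{240819386570584791}{55254994588} \approx 4.3583 \cdot 10^{6}$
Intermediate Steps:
$M = \frac{12167}{26945}$ ($M = \left(-37567 - 972294\right) \left(- \frac{1}{2236435}\right) = \left(-1009861\right) \left(- \frac{1}{2236435}\right) = \frac{12167}{26945} \approx 0.45155$)
$\frac{-2170655 - 644 \left(-771 + 384\right)}{M - 2050659} - -4358327 = \frac{-2170655 - 644 \left(-771 + 384\right)}{\frac{12167}{26945} - 2050659} - -4358327 = \frac{-2170655 - -249228}{- \frac{55254994588}{26945}} + 4358327 = \left(-2170655 + 249228\right) \left(- \frac{26945}{55254994588}\right) + 4358327 = \left(-1921427\right) \left(- \frac{26945}{55254994588}\right) + 4358327 = \frac{51772850515}{55254994588} + 4358327 = \frac{240819386570584791}{55254994588}$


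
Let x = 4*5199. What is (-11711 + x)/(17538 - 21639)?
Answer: -9085/4101 ≈ -2.2153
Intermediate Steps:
x = 20796
(-11711 + x)/(17538 - 21639) = (-11711 + 20796)/(17538 - 21639) = 9085/(-4101) = 9085*(-1/4101) = -9085/4101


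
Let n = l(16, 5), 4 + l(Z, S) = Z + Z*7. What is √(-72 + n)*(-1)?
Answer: -2*√13 ≈ -7.2111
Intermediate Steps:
l(Z, S) = -4 + 8*Z (l(Z, S) = -4 + (Z + Z*7) = -4 + (Z + 7*Z) = -4 + 8*Z)
n = 124 (n = -4 + 8*16 = -4 + 128 = 124)
√(-72 + n)*(-1) = √(-72 + 124)*(-1) = √52*(-1) = (2*√13)*(-1) = -2*√13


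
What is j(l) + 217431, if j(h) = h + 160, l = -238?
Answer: 217353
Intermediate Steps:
j(h) = 160 + h
j(l) + 217431 = (160 - 238) + 217431 = -78 + 217431 = 217353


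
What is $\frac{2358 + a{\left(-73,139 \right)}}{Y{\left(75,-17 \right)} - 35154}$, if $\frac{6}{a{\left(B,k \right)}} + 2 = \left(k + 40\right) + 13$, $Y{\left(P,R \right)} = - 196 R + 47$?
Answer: $- \frac{224013}{3018625} \approx -0.07421$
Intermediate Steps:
$Y{\left(P,R \right)} = 47 - 196 R$
$a{\left(B,k \right)} = \frac{6}{51 + k}$ ($a{\left(B,k \right)} = \frac{6}{-2 + \left(\left(k + 40\right) + 13\right)} = \frac{6}{-2 + \left(\left(40 + k\right) + 13\right)} = \frac{6}{-2 + \left(53 + k\right)} = \frac{6}{51 + k}$)
$\frac{2358 + a{\left(-73,139 \right)}}{Y{\left(75,-17 \right)} - 35154} = \frac{2358 + \frac{6}{51 + 139}}{\left(47 - -3332\right) - 35154} = \frac{2358 + \frac{6}{190}}{\left(47 + 3332\right) - 35154} = \frac{2358 + 6 \cdot \frac{1}{190}}{3379 - 35154} = \frac{2358 + \frac{3}{95}}{-31775} = \frac{224013}{95} \left(- \frac{1}{31775}\right) = - \frac{224013}{3018625}$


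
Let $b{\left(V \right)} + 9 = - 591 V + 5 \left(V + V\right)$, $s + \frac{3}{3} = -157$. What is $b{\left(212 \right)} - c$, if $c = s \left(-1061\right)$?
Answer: $-290819$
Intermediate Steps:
$s = -158$ ($s = -1 - 157 = -158$)
$b{\left(V \right)} = -9 - 581 V$ ($b{\left(V \right)} = -9 - \left(- 5 \left(V + V\right) + 591 V\right) = -9 - \left(591 V - 10 V\right) = -9 + \left(- 591 V + 10 V\right) = -9 - 581 V$)
$c = 167638$ ($c = \left(-158\right) \left(-1061\right) = 167638$)
$b{\left(212 \right)} - c = \left(-9 - 123172\right) - 167638 = -123181 - 167638 = -290819$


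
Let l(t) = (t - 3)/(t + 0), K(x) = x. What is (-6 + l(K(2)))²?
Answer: 169/4 ≈ 42.250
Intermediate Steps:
l(t) = (-3 + t)/t
(-6 + l(K(2)))² = (-6 + (-3 + 2)/2)² = (-6 + (½)*(-1))² = (-6 - ½)² = (-13/2)² = 169/4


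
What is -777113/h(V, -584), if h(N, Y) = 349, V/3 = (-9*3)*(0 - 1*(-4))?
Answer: -777113/349 ≈ -2226.7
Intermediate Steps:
V = -324 (V = 3*((-9*3)*(0 - 1*(-4))) = 3*(-27*(0 + 4)) = 3*(-27*4) = 3*(-108) = -324)
-777113/h(V, -584) = -777113/349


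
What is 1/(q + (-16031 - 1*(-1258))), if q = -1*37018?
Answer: -1/51791 ≈ -1.9308e-5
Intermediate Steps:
q = -37018
1/(q + (-16031 - 1*(-1258))) = 1/(-37018 + (-16031 - 1*(-1258))) = 1/(-37018 + (-16031 + 1258)) = 1/(-37018 - 14773) = 1/(-51791) = -1/51791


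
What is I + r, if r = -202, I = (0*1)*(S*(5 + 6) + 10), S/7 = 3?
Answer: -202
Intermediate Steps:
S = 21 (S = 7*3 = 21)
I = 0 (I = (0*1)*(21*(5 + 6) + 10) = 0*(21*11 + 10) = 0*(231 + 10) = 0*241 = 0)
I + r = 0 - 202 = -202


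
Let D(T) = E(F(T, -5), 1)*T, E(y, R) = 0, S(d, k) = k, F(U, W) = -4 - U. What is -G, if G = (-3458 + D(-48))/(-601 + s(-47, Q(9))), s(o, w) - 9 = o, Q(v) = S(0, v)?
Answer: -3458/639 ≈ -5.4116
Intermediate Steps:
Q(v) = v
s(o, w) = 9 + o
D(T) = 0 (D(T) = 0*T = 0)
G = 3458/639 (G = (-3458 + 0)/(-601 + (9 - 47)) = -3458/(-601 - 38) = -3458/(-639) = -3458*(-1/639) = 3458/639 ≈ 5.4116)
-G = -1*3458/639 = -3458/639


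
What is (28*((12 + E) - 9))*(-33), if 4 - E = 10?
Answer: 2772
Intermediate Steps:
E = -6 (E = 4 - 1*10 = 4 - 10 = -6)
(28*((12 + E) - 9))*(-33) = (28*((12 - 6) - 9))*(-33) = (28*(6 - 9))*(-33) = (28*(-3))*(-33) = -84*(-33) = 2772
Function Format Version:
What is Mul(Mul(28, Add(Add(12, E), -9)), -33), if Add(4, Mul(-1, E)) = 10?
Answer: 2772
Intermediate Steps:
E = -6 (E = Add(4, Mul(-1, 10)) = Add(4, -10) = -6)
Mul(Mul(28, Add(Add(12, E), -9)), -33) = Mul(Mul(28, Add(Add(12, -6), -9)), -33) = Mul(Mul(28, Add(6, -9)), -33) = Mul(Mul(28, -3), -33) = Mul(-84, -33) = 2772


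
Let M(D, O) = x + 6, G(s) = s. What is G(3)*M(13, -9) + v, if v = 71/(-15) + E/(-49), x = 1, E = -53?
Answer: 12751/735 ≈ 17.348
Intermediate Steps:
v = -2684/735 (v = 71/(-15) - 53/(-49) = 71*(-1/15) - 53*(-1/49) = -71/15 + 53/49 = -2684/735 ≈ -3.6517)
M(D, O) = 7 (M(D, O) = 1 + 6 = 7)
G(3)*M(13, -9) + v = 3*7 - 2684/735 = 21 - 2684/735 = 12751/735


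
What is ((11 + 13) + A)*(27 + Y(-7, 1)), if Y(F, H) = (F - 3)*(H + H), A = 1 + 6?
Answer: 217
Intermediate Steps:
A = 7
Y(F, H) = 2*H*(-3 + F) (Y(F, H) = (-3 + F)*(2*H) = 2*H*(-3 + F))
((11 + 13) + A)*(27 + Y(-7, 1)) = ((11 + 13) + 7)*(27 + 2*1*(-3 - 7)) = (24 + 7)*(27 + 2*1*(-10)) = 31*(27 - 20) = 31*7 = 217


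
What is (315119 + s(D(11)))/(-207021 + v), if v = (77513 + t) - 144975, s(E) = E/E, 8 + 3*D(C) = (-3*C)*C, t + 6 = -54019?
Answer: -78780/82127 ≈ -0.95925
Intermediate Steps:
t = -54025 (t = -6 - 54019 = -54025)
D(C) = -8/3 - C**2 (D(C) = -8/3 + ((-3*C)*C)/3 = -8/3 + (-3*C**2)/3 = -8/3 - C**2)
s(E) = 1
v = -121487 (v = (77513 - 54025) - 144975 = 23488 - 144975 = -121487)
(315119 + s(D(11)))/(-207021 + v) = (315119 + 1)/(-207021 - 121487) = 315120/(-328508) = 315120*(-1/328508) = -78780/82127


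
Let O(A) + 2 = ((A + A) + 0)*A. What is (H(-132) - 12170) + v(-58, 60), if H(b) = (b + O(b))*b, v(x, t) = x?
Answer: -4594476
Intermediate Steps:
O(A) = -2 + 2*A**2 (O(A) = -2 + ((A + A) + 0)*A = -2 + (2*A + 0)*A = -2 + (2*A)*A = -2 + 2*A**2)
H(b) = b*(-2 + b + 2*b**2) (H(b) = (b + (-2 + 2*b**2))*b = (-2 + b + 2*b**2)*b = b*(-2 + b + 2*b**2))
(H(-132) - 12170) + v(-58, 60) = (-132*(-2 - 132 + 2*(-132)**2) - 12170) - 58 = (-132*(-2 - 132 + 2*17424) - 12170) - 58 = (-132*(-2 - 132 + 34848) - 12170) - 58 = (-132*34714 - 12170) - 58 = (-4582248 - 12170) - 58 = -4594418 - 58 = -4594476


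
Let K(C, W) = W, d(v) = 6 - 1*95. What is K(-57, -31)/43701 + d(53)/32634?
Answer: -233383/67911354 ≈ -0.0034366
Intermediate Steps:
d(v) = -89 (d(v) = 6 - 95 = -89)
K(-57, -31)/43701 + d(53)/32634 = -31/43701 - 89/32634 = -233383/67911354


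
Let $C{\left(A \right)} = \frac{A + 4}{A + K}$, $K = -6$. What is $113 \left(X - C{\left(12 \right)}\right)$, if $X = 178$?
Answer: $\frac{59438}{3} \approx 19813.0$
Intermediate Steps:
$C{\left(A \right)} = \frac{4 + A}{-6 + A}$ ($C{\left(A \right)} = \frac{A + 4}{A - 6} = \frac{4 + A}{-6 + A}$)
$113 \left(X - C{\left(12 \right)}\right) = 113 \left(178 - \frac{4 + 12}{-6 + 12}\right) = 113 \left(178 - \frac{1}{6} \cdot 16\right) = 113 \left(178 - \frac{8}{3}\right) = 113 \cdot \frac{526}{3} = \frac{59438}{3}$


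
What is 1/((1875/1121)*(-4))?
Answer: -1121/7500 ≈ -0.14947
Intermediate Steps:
1/((1875/1121)*(-4)) = 1/(-7500/1121) = -1121/7500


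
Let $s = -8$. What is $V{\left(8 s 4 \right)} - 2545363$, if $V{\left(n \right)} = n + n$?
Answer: $-2545875$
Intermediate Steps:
$V{\left(n \right)} = 2 n$
$V{\left(8 s 4 \right)} - 2545363 = 2 \cdot 8 \left(-8\right) 4 - 2545363 = 2 \left(\left(-64\right) 4\right) - 2545363 = 2 \left(-256\right) - 2545363 = -512 - 2545363 = -2545875$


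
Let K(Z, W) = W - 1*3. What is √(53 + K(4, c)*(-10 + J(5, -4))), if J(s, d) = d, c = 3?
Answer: √53 ≈ 7.2801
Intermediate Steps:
K(Z, W) = -3 + W (K(Z, W) = W - 3 = -3 + W)
√(53 + K(4, c)*(-10 + J(5, -4))) = √(53 + (-3 + 3)*(-10 - 4)) = √(53 + 0*(-14)) = √(53 + 0) = √53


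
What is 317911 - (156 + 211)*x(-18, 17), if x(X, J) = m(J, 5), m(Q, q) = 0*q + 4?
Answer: 316443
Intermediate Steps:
m(Q, q) = 4 (m(Q, q) = 0 + 4 = 4)
x(X, J) = 4
317911 - (156 + 211)*x(-18, 17) = 317911 - (156 + 211)*4 = 317911 - 367*4 = 317911 - 1*1468 = 317911 - 1468 = 316443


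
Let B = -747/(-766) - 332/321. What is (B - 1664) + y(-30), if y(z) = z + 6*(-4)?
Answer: -422446673/245886 ≈ -1718.1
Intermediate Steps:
y(z) = -24 + z (y(z) = z - 24 = -24 + z)
B = -14525/245886 (B = -747*(-1/766) - 332*1/321 = 747/766 - 332/321 = -14525/245886 ≈ -0.059072)
(B - 1664) + y(-30) = (-14525/245886 - 1664) + (-24 - 30) = -409168829/245886 - 54 = -422446673/245886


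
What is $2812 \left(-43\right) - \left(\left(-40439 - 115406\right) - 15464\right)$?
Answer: $50393$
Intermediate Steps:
$2812 \left(-43\right) - \left(\left(-40439 - 115406\right) - 15464\right) = -120916 - \left(-155845 - 15464\right) = -120916 - -171309 = -120916 + 171309 = 50393$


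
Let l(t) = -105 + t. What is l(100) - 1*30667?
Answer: -30672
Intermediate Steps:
l(100) - 1*30667 = (-105 + 100) - 1*30667 = -5 - 30667 = -30672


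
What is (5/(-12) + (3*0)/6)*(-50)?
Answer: 125/6 ≈ 20.833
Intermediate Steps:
(5/(-12) + (3*0)/6)*(-50) = (5*(-1/12) + 0*(1/6))*(-50) = (-5/12 + 0)*(-50) = -5/12*(-50) = 125/6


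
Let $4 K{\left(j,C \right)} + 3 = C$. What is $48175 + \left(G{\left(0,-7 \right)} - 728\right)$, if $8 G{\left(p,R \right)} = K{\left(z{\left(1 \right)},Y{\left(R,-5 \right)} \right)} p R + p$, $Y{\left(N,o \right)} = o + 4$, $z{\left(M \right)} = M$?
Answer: $47447$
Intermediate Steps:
$Y{\left(N,o \right)} = 4 + o$
$K{\left(j,C \right)} = - \frac{3}{4} + \frac{C}{4}$
$G{\left(p,R \right)} = \frac{p}{8} - \frac{R p}{8}$ ($G{\left(p,R \right)} = \frac{\left(- \frac{3}{4} + \frac{4 - 5}{4}\right) p R + p}{8} = \frac{\left(- \frac{3}{4} + \frac{1}{4} \left(-1\right)\right) p R + p}{8} = \frac{\left(- \frac{3}{4} - \frac{1}{4}\right) p R + p}{8} = \frac{- p R + p}{8} = \frac{- R p + p}{8} = \frac{p - R p}{8} = \frac{p}{8} - \frac{R p}{8}$)
$48175 + \left(G{\left(0,-7 \right)} - 728\right) = 48175 - \left(728 + 0 \left(1 - -7\right)\right) = 48175 - \left(728 + 0 \left(1 + 7\right)\right) = 48175 - \left(728 + 0 \cdot 8\right) = 48175 + \left(0 - 728\right) = 48175 - 728 = 47447$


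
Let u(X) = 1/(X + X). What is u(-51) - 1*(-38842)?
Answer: 3961883/102 ≈ 38842.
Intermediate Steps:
u(X) = 1/(2*X)
u(-51) - 1*(-38842) = (½)/(-51) - 1*(-38842) = (½)*(-1/51) + 38842 = -1/102 + 38842 = 3961883/102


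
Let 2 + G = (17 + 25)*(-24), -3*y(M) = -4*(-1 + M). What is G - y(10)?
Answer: -1022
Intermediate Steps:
y(M) = -4/3 + 4*M/3 (y(M) = -(-4)*(-1 + M)/3 = -(4 - 4*M)/3 = -4/3 + 4*M/3)
G = -1010 (G = -2 + (17 + 25)*(-24) = -2 + 42*(-24) = -2 - 1008 = -1010)
G - y(10) = -1010 - (-4/3 + (4/3)*10) = -1010 - (-4/3 + 40/3) = -1010 - 1*12 = -1010 - 12 = -1022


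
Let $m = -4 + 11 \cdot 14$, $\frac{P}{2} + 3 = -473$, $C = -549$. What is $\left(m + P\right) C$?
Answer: $440298$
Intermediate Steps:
$P = -952$ ($P = -6 + 2 \left(-473\right) = -6 - 946 = -952$)
$m = 150$ ($m = -4 + 154 = 150$)
$\left(m + P\right) C = \left(150 - 952\right) \left(-549\right) = \left(-802\right) \left(-549\right) = 440298$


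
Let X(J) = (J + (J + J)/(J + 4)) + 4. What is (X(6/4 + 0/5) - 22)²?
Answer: 123201/484 ≈ 254.55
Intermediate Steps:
X(J) = 4 + J + 2*J/(4 + J) (X(J) = (J + (2*J)/(4 + J)) + 4 = (J + 2*J/(4 + J)) + 4 = 4 + J + 2*J/(4 + J))
(X(6/4 + 0/5) - 22)² = ((16 + (6/4 + 0/5)² + 10*(6/4 + 0/5))/(4 + (6/4 + 0/5)) - 22)² = ((16 + (6*(¼) + 0*(⅕))² + 10*(6*(¼) + 0*(⅕)))/(4 + (6*(¼) + 0*(⅕))) - 22)² = ((16 + (3/2 + 0)² + 10*(3/2 + 0))/(4 + (3/2 + 0)) - 22)² = ((16 + (3/2)² + 10*(3/2))/(4 + 3/2) - 22)² = ((16 + 9/4 + 15)/(11/2) - 22)² = ((2/11)*(133/4) - 22)² = (133/22 - 22)² = (-351/22)² = 123201/484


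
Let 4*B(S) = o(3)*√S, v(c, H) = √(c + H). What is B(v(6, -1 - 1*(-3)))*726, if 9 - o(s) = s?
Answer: 1089*2^(¾) ≈ 1831.5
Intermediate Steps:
o(s) = 9 - s
v(c, H) = √(H + c)
B(S) = 3*√S/2 (B(S) = ((9 - 1*3)*√S)/4 = ((9 - 3)*√S)/4 = (6*√S)/4 = 3*√S/2)
B(v(6, -1 - 1*(-3)))*726 = (3*√(√((-1 - 1*(-3)) + 6))/2)*726 = (3*√(√((-1 + 3) + 6))/2)*726 = (3*√(√(2 + 6))/2)*726 = (3*√(√8)/2)*726 = (3*√(2*√2)/2)*726 = (3*2^(¾)/2)*726 = 1089*2^(¾)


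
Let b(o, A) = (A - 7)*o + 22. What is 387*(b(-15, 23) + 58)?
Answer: -61920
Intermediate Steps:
b(o, A) = 22 + o*(-7 + A) (b(o, A) = (-7 + A)*o + 22 = o*(-7 + A) + 22 = 22 + o*(-7 + A))
387*(b(-15, 23) + 58) = 387*((22 - 7*(-15) + 23*(-15)) + 58) = 387*((22 + 105 - 345) + 58) = 387*(-218 + 58) = 387*(-160) = -61920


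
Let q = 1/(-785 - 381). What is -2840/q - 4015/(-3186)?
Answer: 10550251855/3186 ≈ 3.3114e+6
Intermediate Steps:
q = -1/1166 (q = 1/(-1166) = -1/1166 ≈ -0.00085763)
-2840/q - 4015/(-3186) = -2840/(-1/1166) - 4015/(-3186) = -2840*(-1166) - 4015*(-1/3186) = 3311440 + 4015/3186 = 10550251855/3186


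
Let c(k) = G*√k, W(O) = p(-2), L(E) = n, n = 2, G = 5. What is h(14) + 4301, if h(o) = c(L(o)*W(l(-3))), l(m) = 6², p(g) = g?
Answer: 4301 + 10*I ≈ 4301.0 + 10.0*I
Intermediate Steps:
L(E) = 2
l(m) = 36
W(O) = -2
c(k) = 5*√k
h(o) = 10*I (h(o) = 5*√(2*(-2)) = 5*√(-4) = 5*(2*I) = 10*I)
h(14) + 4301 = 10*I + 4301 = 4301 + 10*I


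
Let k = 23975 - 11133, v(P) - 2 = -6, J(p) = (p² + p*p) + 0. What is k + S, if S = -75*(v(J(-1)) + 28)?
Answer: 11042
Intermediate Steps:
J(p) = 2*p² (J(p) = (p² + p²) + 0 = 2*p² + 0 = 2*p²)
v(P) = -4 (v(P) = 2 - 6 = -4)
S = -1800 (S = -75*(-4 + 28) = -75*24 = -1800)
k = 12842
k + S = 12842 - 1800 = 11042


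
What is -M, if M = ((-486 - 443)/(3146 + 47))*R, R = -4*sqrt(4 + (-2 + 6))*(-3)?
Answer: 22296*sqrt(2)/3193 ≈ 9.8751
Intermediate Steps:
R = 24*sqrt(2) (R = -4*sqrt(4 + 4)*(-3) = -8*sqrt(2)*(-3) = 24*sqrt(2) ≈ 33.941)
M = -22296*sqrt(2)/3193 (M = ((-486 - 443)/(3146 + 47))*(24*sqrt(2)) = (-929/3193)*(24*sqrt(2)) = (-929*1/3193)*(24*sqrt(2)) = -22296*sqrt(2)/3193 ≈ -9.8751)
-M = -(-22296)*sqrt(2)/3193 = 22296*sqrt(2)/3193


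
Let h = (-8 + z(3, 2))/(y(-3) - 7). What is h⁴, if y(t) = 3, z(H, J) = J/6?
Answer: 279841/20736 ≈ 13.495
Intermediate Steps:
z(H, J) = J/6 (z(H, J) = J*(⅙) = J/6)
h = 23/12 (h = (-8 + (⅙)*2)/(3 - 7) = (-8 + ⅓)/(-4) = -23/3*(-¼) = 23/12 ≈ 1.9167)
h⁴ = (23/12)⁴ = 279841/20736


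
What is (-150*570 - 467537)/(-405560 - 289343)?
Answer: 553037/694903 ≈ 0.79585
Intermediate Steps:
(-150*570 - 467537)/(-405560 - 289343) = (-85500 - 467537)/(-694903) = -553037*(-1/694903) = 553037/694903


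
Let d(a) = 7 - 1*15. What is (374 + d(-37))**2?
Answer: 133956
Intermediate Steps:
d(a) = -8 (d(a) = 7 - 15 = -8)
(374 + d(-37))**2 = (374 - 8)**2 = 366**2 = 133956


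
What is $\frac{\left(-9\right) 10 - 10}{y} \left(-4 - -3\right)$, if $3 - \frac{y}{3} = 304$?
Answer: $- \frac{100}{903} \approx -0.11074$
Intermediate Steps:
$y = -903$ ($y = 9 - 912 = -903$)
$\frac{\left(-9\right) 10 - 10}{y} \left(-4 - -3\right) = \frac{\left(-9\right) 10 - 10}{-903} \left(-4 - -3\right) = \left(-90 - 10\right) \left(- \frac{1}{903}\right) \left(-4 + 3\right) = \left(-100\right) \left(- \frac{1}{903}\right) \left(-1\right) = \frac{100}{903} \left(-1\right) = - \frac{100}{903}$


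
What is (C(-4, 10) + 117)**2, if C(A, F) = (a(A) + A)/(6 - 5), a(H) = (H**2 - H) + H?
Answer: 16641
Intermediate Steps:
a(H) = H**2
C(A, F) = A + A**2 (C(A, F) = (A**2 + A)/(6 - 5) = (A + A**2)/1 = (A + A**2)*1 = A + A**2)
(C(-4, 10) + 117)**2 = (-4*(1 - 4) + 117)**2 = (-4*(-3) + 117)**2 = (12 + 117)**2 = 129**2 = 16641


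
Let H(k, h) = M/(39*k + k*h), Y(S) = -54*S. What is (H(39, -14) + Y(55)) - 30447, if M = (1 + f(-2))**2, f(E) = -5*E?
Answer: -32581454/975 ≈ -33417.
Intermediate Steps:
M = 121 (M = (1 - 5*(-2))**2 = (1 + 10)**2 = 11**2 = 121)
H(k, h) = 121/(39*k + h*k) (H(k, h) = 121/(39*k + k*h) = 121/(39*k + h*k))
(H(39, -14) + Y(55)) - 30447 = (121/(39*(39 - 14)) - 54*55) - 30447 = (121*(1/39)/25 - 2970) - 30447 = (121*(1/39)*(1/25) - 2970) - 30447 = (121/975 - 2970) - 30447 = -2895629/975 - 30447 = -32581454/975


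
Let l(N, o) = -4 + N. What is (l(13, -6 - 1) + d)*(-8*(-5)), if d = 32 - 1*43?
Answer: -80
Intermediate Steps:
d = -11 (d = 32 - 43 = -11)
(l(13, -6 - 1) + d)*(-8*(-5)) = ((-4 + 13) - 11)*(-8*(-5)) = (9 - 11)*40 = -2*40 = -80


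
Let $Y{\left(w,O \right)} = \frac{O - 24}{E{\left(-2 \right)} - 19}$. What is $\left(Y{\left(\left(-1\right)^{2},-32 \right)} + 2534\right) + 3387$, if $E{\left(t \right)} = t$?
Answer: $\frac{17771}{3} \approx 5923.7$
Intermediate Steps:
$Y{\left(w,O \right)} = \frac{8}{7} - \frac{O}{21}$ ($Y{\left(w,O \right)} = \frac{O - 24}{-2 - 19} = \frac{-24 + O}{-21} = \left(-24 + O\right) \left(- \frac{1}{21}\right) = \frac{8}{7} - \frac{O}{21}$)
$\left(Y{\left(\left(-1\right)^{2},-32 \right)} + 2534\right) + 3387 = \left(\left(\frac{8}{7} - - \frac{32}{21}\right) + 2534\right) + 3387 = \left(\left(\frac{8}{7} + \frac{32}{21}\right) + 2534\right) + 3387 = \left(\frac{8}{3} + 2534\right) + 3387 = \frac{7610}{3} + 3387 = \frac{17771}{3}$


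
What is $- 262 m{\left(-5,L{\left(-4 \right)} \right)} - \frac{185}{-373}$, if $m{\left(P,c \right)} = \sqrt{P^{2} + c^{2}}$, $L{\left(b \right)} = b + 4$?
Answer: $- \frac{488445}{373} \approx -1309.5$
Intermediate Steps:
$L{\left(b \right)} = 4 + b$
$- 262 m{\left(-5,L{\left(-4 \right)} \right)} - \frac{185}{-373} = - 262 \sqrt{\left(-5\right)^{2} + \left(4 - 4\right)^{2}} - \frac{185}{-373} = - 262 \sqrt{25 + 0^{2}} - - \frac{185}{373} = - 262 \sqrt{25 + 0} + \frac{185}{373} = - 262 \sqrt{25} + \frac{185}{373} = \left(-262\right) 5 + \frac{185}{373} = -1310 + \frac{185}{373} = - \frac{488445}{373}$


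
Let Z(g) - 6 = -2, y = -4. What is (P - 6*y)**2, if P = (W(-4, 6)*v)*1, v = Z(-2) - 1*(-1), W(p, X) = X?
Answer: 2916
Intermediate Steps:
Z(g) = 4 (Z(g) = 6 - 2 = 4)
v = 5 (v = 4 - 1*(-1) = 4 + 1 = 5)
P = 30 (P = (6*5)*1 = 30*1 = 30)
(P - 6*y)**2 = (30 - 6*(-4))**2 = (30 + 24)**2 = 54**2 = 2916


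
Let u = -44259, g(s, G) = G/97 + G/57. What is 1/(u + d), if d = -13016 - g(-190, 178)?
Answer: -5529/316700887 ≈ -1.7458e-5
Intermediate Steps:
g(s, G) = 154*G/5529 (g(s, G) = G*(1/97) + G*(1/57) = G/97 + G/57 = 154*G/5529)
d = -71992876/5529 (d = -13016 - 154*178/5529 = -13016 - 1*27412/5529 = -13016 - 27412/5529 = -71992876/5529 ≈ -13021.)
1/(u + d) = 1/(-44259 - 71992876/5529) = 1/(-316700887/5529) = -5529/316700887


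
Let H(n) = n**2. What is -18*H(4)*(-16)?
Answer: 4608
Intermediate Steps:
-18*H(4)*(-16) = -18*4**2*(-16) = -18*16*(-16) = -288*(-16) = 4608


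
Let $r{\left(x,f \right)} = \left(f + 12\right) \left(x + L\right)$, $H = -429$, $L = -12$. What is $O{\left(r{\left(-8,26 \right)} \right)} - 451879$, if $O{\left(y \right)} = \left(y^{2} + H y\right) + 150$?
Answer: $451911$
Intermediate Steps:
$r{\left(x,f \right)} = \left(-12 + x\right) \left(12 + f\right)$ ($r{\left(x,f \right)} = \left(f + 12\right) \left(x - 12\right) = \left(12 + f\right) \left(-12 + x\right) = \left(-12 + x\right) \left(12 + f\right)$)
$O{\left(y \right)} = 150 + y^{2} - 429 y$ ($O{\left(y \right)} = \left(y^{2} - 429 y\right) + 150 = 150 + y^{2} - 429 y$)
$O{\left(r{\left(-8,26 \right)} \right)} - 451879 = \left(150 + \left(-144 - 312 + 12 \left(-8\right) + 26 \left(-8\right)\right)^{2} - 429 \left(-144 - 312 + 12 \left(-8\right) + 26 \left(-8\right)\right)\right) - 451879 = \left(150 + \left(-144 - 312 - 96 - 208\right)^{2} - 429 \left(-144 - 312 - 96 - 208\right)\right) - 451879 = \left(150 + \left(-760\right)^{2} - -326040\right) - 451879 = \left(150 + 577600 + 326040\right) - 451879 = 903790 - 451879 = 451911$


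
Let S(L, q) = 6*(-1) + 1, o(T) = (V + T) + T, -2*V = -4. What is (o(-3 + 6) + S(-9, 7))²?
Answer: 9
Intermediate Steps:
V = 2 (V = -½*(-4) = 2)
o(T) = 2 + 2*T (o(T) = (2 + T) + T = 2 + 2*T)
S(L, q) = -5 (S(L, q) = -6 + 1 = -5)
(o(-3 + 6) + S(-9, 7))² = ((2 + 2*(-3 + 6)) - 5)² = ((2 + 2*3) - 5)² = ((2 + 6) - 5)² = (8 - 5)² = 3² = 9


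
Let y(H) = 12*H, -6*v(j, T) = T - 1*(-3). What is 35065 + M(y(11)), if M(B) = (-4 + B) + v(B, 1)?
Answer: 105577/3 ≈ 35192.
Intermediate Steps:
v(j, T) = -1/2 - T/6 (v(j, T) = -(T - 1*(-3))/6 = -(T + 3)/6 = -(3 + T)/6 = -1/2 - T/6)
M(B) = -14/3 + B (M(B) = (-4 + B) + (-1/2 - 1/6*1) = (-4 + B) + (-1/2 - 1/6) = (-4 + B) - 2/3 = -14/3 + B)
35065 + M(y(11)) = 35065 + (-14/3 + 12*11) = 35065 + (-14/3 + 132) = 35065 + 382/3 = 105577/3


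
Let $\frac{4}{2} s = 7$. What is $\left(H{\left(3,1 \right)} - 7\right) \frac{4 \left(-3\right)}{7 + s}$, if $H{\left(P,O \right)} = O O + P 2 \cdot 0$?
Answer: $\frac{48}{7} \approx 6.8571$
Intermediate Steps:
$s = \frac{7}{2}$ ($s = \frac{1}{2} \cdot 7 = \frac{7}{2} \approx 3.5$)
$H{\left(P,O \right)} = O^{2}$ ($H{\left(P,O \right)} = O^{2} + 2 P 0 = O^{2} + 0 = O^{2}$)
$\left(H{\left(3,1 \right)} - 7\right) \frac{4 \left(-3\right)}{7 + s} = \left(1^{2} - 7\right) \frac{4 \left(-3\right)}{7 + \frac{7}{2}} = \left(1 - 7\right) \left(- \frac{12}{\frac{21}{2}}\right) = - 6 \left(\left(-12\right) \frac{2}{21}\right) = \left(-6\right) \left(- \frac{8}{7}\right) = \frac{48}{7}$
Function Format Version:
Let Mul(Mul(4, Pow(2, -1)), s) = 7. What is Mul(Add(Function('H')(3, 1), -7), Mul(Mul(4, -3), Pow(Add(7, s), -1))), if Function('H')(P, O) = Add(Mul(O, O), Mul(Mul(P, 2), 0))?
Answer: Rational(48, 7) ≈ 6.8571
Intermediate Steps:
s = Rational(7, 2) (s = Mul(Rational(1, 2), 7) = Rational(7, 2) ≈ 3.5000)
Function('H')(P, O) = Pow(O, 2) (Function('H')(P, O) = Add(Pow(O, 2), Mul(Mul(2, P), 0)) = Add(Pow(O, 2), 0) = Pow(O, 2))
Mul(Add(Function('H')(3, 1), -7), Mul(Mul(4, -3), Pow(Add(7, s), -1))) = Mul(Add(Pow(1, 2), -7), Mul(Mul(4, -3), Pow(Add(7, Rational(7, 2)), -1))) = Mul(Add(1, -7), Mul(-12, Pow(Rational(21, 2), -1))) = Mul(-6, Mul(-12, Rational(2, 21))) = Mul(-6, Rational(-8, 7)) = Rational(48, 7)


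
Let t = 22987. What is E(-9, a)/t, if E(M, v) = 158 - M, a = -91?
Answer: 167/22987 ≈ 0.0072650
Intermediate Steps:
E(-9, a)/t = (158 - 1*(-9))/22987 = (158 + 9)*(1/22987) = 167*(1/22987) = 167/22987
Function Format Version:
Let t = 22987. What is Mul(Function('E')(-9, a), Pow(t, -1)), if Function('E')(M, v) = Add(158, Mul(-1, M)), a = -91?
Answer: Rational(167, 22987) ≈ 0.0072650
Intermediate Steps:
Mul(Function('E')(-9, a), Pow(t, -1)) = Mul(Add(158, Mul(-1, -9)), Pow(22987, -1)) = Mul(Add(158, 9), Rational(1, 22987)) = Mul(167, Rational(1, 22987)) = Rational(167, 22987)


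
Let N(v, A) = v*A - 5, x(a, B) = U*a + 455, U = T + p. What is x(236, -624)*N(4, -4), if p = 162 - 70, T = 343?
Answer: -2165415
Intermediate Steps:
p = 92
U = 435 (U = 343 + 92 = 435)
x(a, B) = 455 + 435*a (x(a, B) = 435*a + 455 = 455 + 435*a)
N(v, A) = -5 + A*v (N(v, A) = A*v - 5 = -5 + A*v)
x(236, -624)*N(4, -4) = (455 + 435*236)*(-5 - 4*4) = (455 + 102660)*(-5 - 16) = 103115*(-21) = -2165415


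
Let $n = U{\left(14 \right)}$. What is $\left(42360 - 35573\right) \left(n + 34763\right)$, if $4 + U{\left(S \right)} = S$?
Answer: $236004351$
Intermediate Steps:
$U{\left(S \right)} = -4 + S$
$n = 10$ ($n = -4 + 14 = 10$)
$\left(42360 - 35573\right) \left(n + 34763\right) = \left(42360 - 35573\right) \left(10 + 34763\right) = 6787 \cdot 34773 = 236004351$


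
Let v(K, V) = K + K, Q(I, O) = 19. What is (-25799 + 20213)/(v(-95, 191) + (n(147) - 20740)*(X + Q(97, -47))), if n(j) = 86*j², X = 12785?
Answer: -399/1680647539 ≈ -2.3741e-7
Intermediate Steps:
v(K, V) = 2*K
(-25799 + 20213)/(v(-95, 191) + (n(147) - 20740)*(X + Q(97, -47))) = (-25799 + 20213)/(2*(-95) + (86*147² - 20740)*(12785 + 19)) = -5586/(-190 + (86*21609 - 20740)*12804) = -5586/(-190 + (1858374 - 20740)*12804) = -5586/(-190 + 1837634*12804) = -5586/(-190 + 23529065736) = -5586/23529065546 = -5586*1/23529065546 = -399/1680647539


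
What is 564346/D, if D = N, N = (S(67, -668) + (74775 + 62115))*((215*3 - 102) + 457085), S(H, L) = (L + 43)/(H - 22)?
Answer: 2539557/281872534390 ≈ 9.0096e-6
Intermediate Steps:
S(H, L) = (43 + L)/(-22 + H)
N = 563745068780/9 (N = ((43 - 668)/(-22 + 67) + (74775 + 62115))*((215*3 - 102) + 457085) = (-625/45 + 136890)*((645 - 102) + 457085) = ((1/45)*(-625) + 136890)*(543 + 457085) = (-125/9 + 136890)*457628 = (1231885/9)*457628 = 563745068780/9 ≈ 6.2638e+10)
D = 563745068780/9 ≈ 6.2638e+10
564346/D = 564346/(563745068780/9) = 564346*(9/563745068780) = 2539557/281872534390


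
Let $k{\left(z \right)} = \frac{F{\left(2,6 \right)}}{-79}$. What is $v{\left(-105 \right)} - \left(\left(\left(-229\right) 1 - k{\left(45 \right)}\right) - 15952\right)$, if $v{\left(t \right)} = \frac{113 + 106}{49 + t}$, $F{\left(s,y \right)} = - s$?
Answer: $\frac{71567555}{4424} \approx 16177.0$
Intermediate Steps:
$k{\left(z \right)} = \frac{2}{79}$ ($k{\left(z \right)} = \frac{\left(-1\right) 2}{-79} = \left(-2\right) \left(- \frac{1}{79}\right) = \frac{2}{79}$)
$v{\left(t \right)} = \frac{219}{49 + t}$
$v{\left(-105 \right)} - \left(\left(\left(-229\right) 1 - k{\left(45 \right)}\right) - 15952\right) = \frac{219}{49 - 105} - \left(\left(\left(-229\right) 1 - \frac{2}{79}\right) - 15952\right) = \frac{219}{-56} - \left(\left(-229 - \frac{2}{79}\right) - 15952\right) = 219 \left(- \frac{1}{56}\right) - \left(- \frac{18093}{79} - 15952\right) = - \frac{219}{56} - - \frac{1278301}{79} = - \frac{219}{56} + \frac{1278301}{79} = \frac{71567555}{4424}$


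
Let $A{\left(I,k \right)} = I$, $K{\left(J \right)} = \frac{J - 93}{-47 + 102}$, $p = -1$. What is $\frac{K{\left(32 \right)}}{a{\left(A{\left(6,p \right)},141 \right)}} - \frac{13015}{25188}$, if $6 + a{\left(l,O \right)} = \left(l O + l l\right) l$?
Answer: $- \frac{210299301}{406828180} \approx -0.51692$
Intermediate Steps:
$K{\left(J \right)} = - \frac{93}{55} + \frac{J}{55}$ ($K{\left(J \right)} = \frac{-93 + J}{55} = \left(-93 + J\right) \frac{1}{55} = - \frac{93}{55} + \frac{J}{55}$)
$a{\left(l,O \right)} = -6 + l \left(l^{2} + O l\right)$ ($a{\left(l,O \right)} = -6 + \left(l O + l l\right) l = -6 + \left(O l + l^{2}\right) l = -6 + \left(l^{2} + O l\right) l = -6 + l \left(l^{2} + O l\right)$)
$\frac{K{\left(32 \right)}}{a{\left(A{\left(6,p \right)},141 \right)}} - \frac{13015}{25188} = \frac{- \frac{93}{55} + \frac{1}{55} \cdot 32}{-6 + 6^{3} + 141 \cdot 6^{2}} - \frac{13015}{25188} = \frac{- \frac{93}{55} + \frac{32}{55}}{-6 + 216 + 141 \cdot 36} - \frac{13015}{25188} = - \frac{61}{55 \left(-6 + 216 + 5076\right)} - \frac{13015}{25188} = - \frac{61}{55 \cdot 5286} - \frac{13015}{25188} = \left(- \frac{61}{55}\right) \frac{1}{5286} - \frac{13015}{25188} = - \frac{61}{290730} - \frac{13015}{25188} = - \frac{210299301}{406828180}$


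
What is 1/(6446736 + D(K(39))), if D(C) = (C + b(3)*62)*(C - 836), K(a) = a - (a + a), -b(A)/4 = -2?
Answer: 1/6046861 ≈ 1.6538e-7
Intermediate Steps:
b(A) = 8 (b(A) = -4*(-2) = 8)
K(a) = -a (K(a) = a - 2*a = -a)
D(C) = (-836 + C)*(496 + C) (D(C) = (C + 8*62)*(C - 836) = (C + 496)*(-836 + C) = (496 + C)*(-836 + C) = (-836 + C)*(496 + C))
1/(6446736 + D(K(39))) = 1/(6446736 + (-414656 + (-1*39)² - (-340)*39)) = 1/(6446736 + (-414656 + (-39)² - 340*(-39))) = 1/(6446736 + (-414656 + 1521 + 13260)) = 1/(6446736 - 399875) = 1/6046861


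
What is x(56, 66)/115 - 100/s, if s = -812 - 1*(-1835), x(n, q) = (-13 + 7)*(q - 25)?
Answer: -263158/117645 ≈ -2.2369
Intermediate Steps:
x(n, q) = 150 - 6*q (x(n, q) = -6*(-25 + q) = 150 - 6*q)
s = 1023 (s = -812 + 1835 = 1023)
x(56, 66)/115 - 100/s = (150 - 6*66)/115 - 100/1023 = (150 - 396)*(1/115) - 100*1/1023 = -246*1/115 - 100/1023 = -246/115 - 100/1023 = -263158/117645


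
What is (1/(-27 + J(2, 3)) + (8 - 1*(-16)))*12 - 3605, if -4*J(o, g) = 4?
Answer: -23222/7 ≈ -3317.4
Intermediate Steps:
J(o, g) = -1 (J(o, g) = -1/4*4 = -1)
(1/(-27 + J(2, 3)) + (8 - 1*(-16)))*12 - 3605 = (1/(-27 - 1) + (8 - 1*(-16)))*12 - 3605 = (1/(-28) + (8 + 16))*12 - 3605 = (-1/28 + 24)*12 - 3605 = (671/28)*12 - 3605 = 2013/7 - 3605 = -23222/7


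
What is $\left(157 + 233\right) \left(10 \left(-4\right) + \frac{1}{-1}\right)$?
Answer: $-15990$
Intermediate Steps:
$\left(157 + 233\right) \left(10 \left(-4\right) + \frac{1}{-1}\right) = 390 \left(-40 - 1\right) = 390 \left(-41\right) = -15990$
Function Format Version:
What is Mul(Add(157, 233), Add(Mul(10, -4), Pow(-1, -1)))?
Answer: -15990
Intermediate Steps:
Mul(Add(157, 233), Add(Mul(10, -4), Pow(-1, -1))) = Mul(390, Add(-40, -1)) = Mul(390, -41) = -15990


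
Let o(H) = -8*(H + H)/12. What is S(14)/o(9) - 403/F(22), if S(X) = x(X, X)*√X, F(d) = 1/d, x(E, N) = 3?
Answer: -8866 - √14/4 ≈ -8866.9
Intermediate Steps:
S(X) = 3*√X
o(H) = -4*H/3 (o(H) = -16*H*(1/12) = -4*H/3)
S(14)/o(9) - 403/F(22) = (3*√14)/((-4/3*9)) - 403/(1/22) = (3*√14)/(-12) - 403/1/22 = (3*√14)*(-1/12) - 403*22 = -√14/4 - 8866 = -8866 - √14/4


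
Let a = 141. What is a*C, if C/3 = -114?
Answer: -48222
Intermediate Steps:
C = -342 (C = 3*(-114) = -342)
a*C = 141*(-342) = -48222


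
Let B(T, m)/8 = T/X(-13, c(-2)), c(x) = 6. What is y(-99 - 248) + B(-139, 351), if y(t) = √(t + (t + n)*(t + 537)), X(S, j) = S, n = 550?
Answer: 1112/13 + 3*√4247 ≈ 281.05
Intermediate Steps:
B(T, m) = -8*T/13 (B(T, m) = 8*(T/(-13)) = 8*(T*(-1/13)) = 8*(-T/13) = -8*T/13)
y(t) = √(t + (537 + t)*(550 + t)) (y(t) = √(t + (t + 550)*(t + 537)) = √(t + (550 + t)*(537 + t)) = √(t + (537 + t)*(550 + t)))
y(-99 - 248) + B(-139, 351) = √(295350 + (-99 - 248)² + 1088*(-99 - 248)) - 8/13*(-139) = √(295350 + (-347)² + 1088*(-347)) + 1112/13 = √(295350 + 120409 - 377536) + 1112/13 = √38223 + 1112/13 = 3*√4247 + 1112/13 = 1112/13 + 3*√4247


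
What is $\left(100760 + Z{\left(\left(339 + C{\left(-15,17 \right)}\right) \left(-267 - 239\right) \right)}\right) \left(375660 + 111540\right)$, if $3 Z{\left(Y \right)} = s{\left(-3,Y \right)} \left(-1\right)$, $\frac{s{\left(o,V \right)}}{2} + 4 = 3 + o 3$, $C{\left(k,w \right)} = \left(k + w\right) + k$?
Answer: $49093520000$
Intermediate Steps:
$C{\left(k,w \right)} = w + 2 k$
$s{\left(o,V \right)} = -2 + 6 o$ ($s{\left(o,V \right)} = -8 + 2 \left(3 + o 3\right) = -8 + 2 \left(3 + 3 o\right) = -8 + \left(6 + 6 o\right) = -2 + 6 o$)
$Z{\left(Y \right)} = \frac{20}{3}$ ($Z{\left(Y \right)} = \frac{\left(-2 + 6 \left(-3\right)\right) \left(-1\right)}{3} = \frac{\left(-2 - 18\right) \left(-1\right)}{3} = \frac{\left(-20\right) \left(-1\right)}{3} = \frac{1}{3} \cdot 20 = \frac{20}{3}$)
$\left(100760 + Z{\left(\left(339 + C{\left(-15,17 \right)}\right) \left(-267 - 239\right) \right)}\right) \left(375660 + 111540\right) = \left(100760 + \frac{20}{3}\right) \left(375660 + 111540\right) = \frac{302300}{3} \cdot 487200 = 49093520000$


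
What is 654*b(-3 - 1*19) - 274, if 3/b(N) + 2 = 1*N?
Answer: -1423/4 ≈ -355.75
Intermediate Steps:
b(N) = 3/(-2 + N) (b(N) = 3/(-2 + 1*N) = 3/(-2 + N))
654*b(-3 - 1*19) - 274 = 654*(3/(-2 + (-3 - 1*19))) - 274 = 654*(3/(-2 + (-3 - 19))) - 274 = 654*(3/(-2 - 22)) - 274 = 654*(3/(-24)) - 274 = 654*(3*(-1/24)) - 274 = 654*(-1/8) - 274 = -327/4 - 274 = -1423/4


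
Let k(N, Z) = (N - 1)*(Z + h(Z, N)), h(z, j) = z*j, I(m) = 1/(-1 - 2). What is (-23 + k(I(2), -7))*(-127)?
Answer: 19177/9 ≈ 2130.8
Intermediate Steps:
I(m) = -1/3 (I(m) = 1/(-3) = -1/3)
h(z, j) = j*z
k(N, Z) = (-1 + N)*(Z + N*Z) (k(N, Z) = (N - 1)*(Z + N*Z) = (-1 + N)*(Z + N*Z))
(-23 + k(I(2), -7))*(-127) = (-23 - 7*(-1 + (-1/3)**2))*(-127) = (-23 - 7*(-1 + 1/9))*(-127) = (-23 - 7*(-8/9))*(-127) = (-23 + 56/9)*(-127) = -151/9*(-127) = 19177/9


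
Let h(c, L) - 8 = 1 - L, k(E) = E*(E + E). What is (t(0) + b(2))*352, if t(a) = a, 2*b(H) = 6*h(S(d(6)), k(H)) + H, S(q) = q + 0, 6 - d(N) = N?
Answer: 1408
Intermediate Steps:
d(N) = 6 - N
S(q) = q
k(E) = 2*E² (k(E) = E*(2*E) = 2*E²)
h(c, L) = 9 - L (h(c, L) = 8 + (1 - L) = 9 - L)
b(H) = 27 + H/2 - 6*H² (b(H) = (6*(9 - 2*H²) + H)/2 = ((54 - 12*H²) + H)/2 = (54 + H - 12*H²)/2 = 27 + H/2 - 6*H²)
(t(0) + b(2))*352 = (0 + (27 + (½)*2 - 6*2²))*352 = (0 + (27 + 1 - 6*4))*352 = (0 + (27 + 1 - 24))*352 = (0 + 4)*352 = 4*352 = 1408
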